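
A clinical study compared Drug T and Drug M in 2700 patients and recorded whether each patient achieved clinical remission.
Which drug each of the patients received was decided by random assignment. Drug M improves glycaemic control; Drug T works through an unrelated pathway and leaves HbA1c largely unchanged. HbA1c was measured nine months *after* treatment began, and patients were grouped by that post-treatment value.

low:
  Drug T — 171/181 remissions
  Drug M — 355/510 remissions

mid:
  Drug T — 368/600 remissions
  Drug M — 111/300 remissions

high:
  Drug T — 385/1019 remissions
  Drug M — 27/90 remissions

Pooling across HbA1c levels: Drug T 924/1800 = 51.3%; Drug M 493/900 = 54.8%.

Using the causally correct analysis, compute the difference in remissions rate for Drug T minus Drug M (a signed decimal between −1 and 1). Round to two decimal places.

-0.03

Within every HbA1c level Drug T has the higher rate, yet pooled Drug M does — Simpson's reversal.
HbA1c lies on the pathway drug → HbA1c → outcome, so adjusting for it blocks the indirect effect. For the total causal effect of drug, use the unadjusted pooled rates.
The causal difference is the pooled difference: 0.513 − 0.548 = -0.034.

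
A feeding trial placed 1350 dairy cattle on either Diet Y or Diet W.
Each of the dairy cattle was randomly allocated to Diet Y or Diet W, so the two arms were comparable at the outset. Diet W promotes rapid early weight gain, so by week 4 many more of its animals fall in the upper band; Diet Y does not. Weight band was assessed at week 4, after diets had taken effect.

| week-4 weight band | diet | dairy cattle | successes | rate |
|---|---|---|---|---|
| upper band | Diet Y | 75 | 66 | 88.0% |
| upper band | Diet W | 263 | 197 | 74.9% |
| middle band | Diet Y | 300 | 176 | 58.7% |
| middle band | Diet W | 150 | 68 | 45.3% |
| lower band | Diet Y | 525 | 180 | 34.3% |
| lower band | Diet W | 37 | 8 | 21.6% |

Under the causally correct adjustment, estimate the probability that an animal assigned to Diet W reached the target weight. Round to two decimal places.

Week-4 weight band here is a post-treatment variable shaped by the diet; conditioning on it would introduce bias rather than remove it. The overall comparison is the causal one.
So P(outcome | do(Diet W)) is just the pooled rate for Diet W: 273/450 = 0.607.

0.61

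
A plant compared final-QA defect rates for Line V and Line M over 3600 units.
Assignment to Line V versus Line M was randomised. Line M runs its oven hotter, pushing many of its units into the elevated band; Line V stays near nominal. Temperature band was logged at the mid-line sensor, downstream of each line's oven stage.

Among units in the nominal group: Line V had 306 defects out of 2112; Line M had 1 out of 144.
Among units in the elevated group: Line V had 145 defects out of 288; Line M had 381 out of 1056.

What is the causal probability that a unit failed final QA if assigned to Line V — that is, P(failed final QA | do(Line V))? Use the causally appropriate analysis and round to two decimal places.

Within every in-process temperature band level Line M has the lower rate, yet pooled Line V does — Simpson's reversal.
In-process temperature band is recorded after the line and is itself shifted by it — it sits on the causal path from line to outcome. Conditioning on a mediator would strip out part of the effect we want; the pooled comparison gives the total causal effect.
So P(outcome | do(Line V)) is just the pooled rate for Line V: 451/2400 = 0.188.

0.19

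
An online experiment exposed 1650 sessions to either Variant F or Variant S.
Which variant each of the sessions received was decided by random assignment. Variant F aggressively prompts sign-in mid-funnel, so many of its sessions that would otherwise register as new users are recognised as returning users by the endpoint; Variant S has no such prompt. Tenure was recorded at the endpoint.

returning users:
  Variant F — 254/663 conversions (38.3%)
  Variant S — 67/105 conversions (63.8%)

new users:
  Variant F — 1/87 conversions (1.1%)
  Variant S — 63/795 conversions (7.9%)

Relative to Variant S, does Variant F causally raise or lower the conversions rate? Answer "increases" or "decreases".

increases

Stratifying would compare variants among sessions the variants themselves sorted into user tenure groups — a form of selection on an intermediate. The unconditioned pooled rates give the total causal effect.
Pooled: Variant F 34.0% vs Variant S 14.4%; Variant F is higher overall.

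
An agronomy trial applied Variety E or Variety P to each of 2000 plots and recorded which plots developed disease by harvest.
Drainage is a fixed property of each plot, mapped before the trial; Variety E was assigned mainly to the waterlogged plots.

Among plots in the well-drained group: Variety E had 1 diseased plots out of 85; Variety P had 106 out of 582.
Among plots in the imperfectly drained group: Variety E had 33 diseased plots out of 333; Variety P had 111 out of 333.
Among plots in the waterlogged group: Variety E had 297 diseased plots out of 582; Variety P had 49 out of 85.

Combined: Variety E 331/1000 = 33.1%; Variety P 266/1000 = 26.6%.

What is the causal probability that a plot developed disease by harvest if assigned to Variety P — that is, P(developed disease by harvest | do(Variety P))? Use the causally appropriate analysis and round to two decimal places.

The imbalance in field drainage arose from how plots were allocated, not from anything the variety did; and field drainage independently affects the outcome. The pooled gap is confounded — condition on field drainage.
Standardising Variety P to the population field drainage mix: 0.334·106/582 + 0.333·111/333 + 0.334·49/85 = 0.364.

0.36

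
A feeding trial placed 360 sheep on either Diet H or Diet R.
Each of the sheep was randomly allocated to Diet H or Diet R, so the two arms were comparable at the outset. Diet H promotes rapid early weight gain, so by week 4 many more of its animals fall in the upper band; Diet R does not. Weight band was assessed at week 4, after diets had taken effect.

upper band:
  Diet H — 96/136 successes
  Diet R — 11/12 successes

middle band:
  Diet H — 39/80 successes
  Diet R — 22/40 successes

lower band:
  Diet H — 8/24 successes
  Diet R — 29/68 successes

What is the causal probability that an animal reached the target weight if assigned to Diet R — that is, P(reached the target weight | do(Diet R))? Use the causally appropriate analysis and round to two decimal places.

0.52

Within every week-4 weight band level Diet R has the higher rate, yet pooled Diet H does — Simpson's reversal.
The distribution of week-4 weight band is itself part of what the diet does — it is an intermediate outcome. Holding it fixed would remove that part of the effect; the total effect is the pooled difference.
So P(outcome | do(Diet R)) is just the pooled rate for Diet R: 62/120 = 0.517.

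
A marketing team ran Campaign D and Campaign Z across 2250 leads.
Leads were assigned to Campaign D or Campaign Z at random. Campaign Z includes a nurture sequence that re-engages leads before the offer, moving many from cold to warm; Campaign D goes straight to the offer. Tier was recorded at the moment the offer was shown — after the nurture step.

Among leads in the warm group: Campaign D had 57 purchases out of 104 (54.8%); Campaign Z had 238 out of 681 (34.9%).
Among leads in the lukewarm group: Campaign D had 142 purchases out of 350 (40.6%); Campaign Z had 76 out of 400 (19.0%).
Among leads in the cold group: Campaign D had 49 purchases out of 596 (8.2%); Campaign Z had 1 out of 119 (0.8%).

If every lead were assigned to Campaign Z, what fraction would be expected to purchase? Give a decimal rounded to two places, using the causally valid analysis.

Stratifying would compare campaigns among leads the campaigns themselves sorted into engagement tier groups — a form of selection on an intermediate. The unconditioned pooled rates give the total causal effect.
So P(outcome | do(Campaign Z)) is just the pooled rate for Campaign Z: 315/1200 = 0.263.

0.26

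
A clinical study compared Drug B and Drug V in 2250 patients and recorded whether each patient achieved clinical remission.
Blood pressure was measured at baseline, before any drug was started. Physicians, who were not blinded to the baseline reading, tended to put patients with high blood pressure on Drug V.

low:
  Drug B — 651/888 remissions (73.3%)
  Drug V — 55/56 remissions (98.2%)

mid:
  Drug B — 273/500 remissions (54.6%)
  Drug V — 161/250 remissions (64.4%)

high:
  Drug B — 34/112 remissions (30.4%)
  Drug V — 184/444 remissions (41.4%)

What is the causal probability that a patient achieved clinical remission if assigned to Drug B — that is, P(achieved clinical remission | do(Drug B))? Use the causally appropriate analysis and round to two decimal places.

Since blood pressure is a pre-existing factor (not a product of the drug) and it affects the outcome on its own, it is a confounder. The stratified rates, not the pooled rate, identify the causal effect.
Standardising Drug B to the population blood pressure mix: 0.420·651/888 + 0.333·273/500 + 0.247·34/112 = 0.565.

0.56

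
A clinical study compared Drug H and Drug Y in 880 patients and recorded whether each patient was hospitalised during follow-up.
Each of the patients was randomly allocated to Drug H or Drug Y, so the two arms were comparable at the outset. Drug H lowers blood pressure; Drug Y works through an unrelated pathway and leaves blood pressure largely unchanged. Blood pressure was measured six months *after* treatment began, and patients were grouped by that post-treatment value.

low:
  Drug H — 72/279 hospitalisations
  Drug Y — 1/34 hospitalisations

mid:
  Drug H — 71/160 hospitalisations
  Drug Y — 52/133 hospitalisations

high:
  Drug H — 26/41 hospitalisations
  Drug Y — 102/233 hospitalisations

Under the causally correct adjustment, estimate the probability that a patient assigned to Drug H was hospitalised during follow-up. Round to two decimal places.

0.35

Blood pressure is recorded after the drug and is itself shifted by it — it sits on the causal path from drug to outcome. Conditioning on a mediator would strip out part of the effect we want; the pooled comparison gives the total causal effect.
So P(outcome | do(Drug H)) is just the pooled rate for Drug H: 169/480 = 0.352.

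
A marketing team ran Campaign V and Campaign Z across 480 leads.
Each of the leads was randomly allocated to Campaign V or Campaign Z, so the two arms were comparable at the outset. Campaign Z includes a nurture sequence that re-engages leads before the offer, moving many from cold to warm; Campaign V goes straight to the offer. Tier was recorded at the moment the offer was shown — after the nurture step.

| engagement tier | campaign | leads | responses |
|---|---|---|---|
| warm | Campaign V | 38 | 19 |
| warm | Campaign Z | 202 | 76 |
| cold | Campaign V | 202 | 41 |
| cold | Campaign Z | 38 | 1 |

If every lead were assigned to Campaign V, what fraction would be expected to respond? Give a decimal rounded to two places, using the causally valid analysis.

0.25

Engagement tier is downstream of the campaign. One should not condition on a consequence of treatment, so the overall rates are the right comparison.
So P(outcome | do(Campaign V)) is just the pooled rate for Campaign V: 60/240 = 0.250.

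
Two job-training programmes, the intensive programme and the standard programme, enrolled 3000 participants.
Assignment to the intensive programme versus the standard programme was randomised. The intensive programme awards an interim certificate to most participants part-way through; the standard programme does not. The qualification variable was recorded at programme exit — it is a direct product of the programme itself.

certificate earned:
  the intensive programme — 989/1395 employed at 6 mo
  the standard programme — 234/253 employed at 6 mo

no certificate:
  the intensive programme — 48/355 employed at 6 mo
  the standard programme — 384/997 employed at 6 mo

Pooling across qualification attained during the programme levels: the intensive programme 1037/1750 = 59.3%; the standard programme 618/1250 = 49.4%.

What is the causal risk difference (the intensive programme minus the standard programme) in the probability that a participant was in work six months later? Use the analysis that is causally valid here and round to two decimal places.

Stratifying would compare programmes among participants the programmes themselves sorted into qualification attained during the programme groups — a form of selection on an intermediate. The unconditioned pooled rates give the total causal effect.
The causal difference is the pooled difference: 0.593 − 0.494 = +0.098.

+0.10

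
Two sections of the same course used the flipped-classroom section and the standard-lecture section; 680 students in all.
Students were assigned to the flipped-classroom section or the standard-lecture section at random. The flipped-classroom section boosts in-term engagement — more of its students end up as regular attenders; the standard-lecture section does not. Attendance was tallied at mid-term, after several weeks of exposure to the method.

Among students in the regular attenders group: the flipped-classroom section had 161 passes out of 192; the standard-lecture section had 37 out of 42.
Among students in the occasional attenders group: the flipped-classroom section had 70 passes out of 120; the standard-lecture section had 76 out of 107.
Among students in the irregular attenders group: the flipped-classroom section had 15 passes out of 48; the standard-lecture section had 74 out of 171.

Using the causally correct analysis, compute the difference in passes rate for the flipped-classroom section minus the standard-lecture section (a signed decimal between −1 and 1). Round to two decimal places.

Mid-term attendance lies on the pathway teaching method → mid-term attendance → outcome, so adjusting for it blocks the indirect effect. For the total causal effect of teaching method, use the unadjusted pooled rates.
The causal difference is the pooled difference: 0.683 − 0.584 = +0.099.

+0.10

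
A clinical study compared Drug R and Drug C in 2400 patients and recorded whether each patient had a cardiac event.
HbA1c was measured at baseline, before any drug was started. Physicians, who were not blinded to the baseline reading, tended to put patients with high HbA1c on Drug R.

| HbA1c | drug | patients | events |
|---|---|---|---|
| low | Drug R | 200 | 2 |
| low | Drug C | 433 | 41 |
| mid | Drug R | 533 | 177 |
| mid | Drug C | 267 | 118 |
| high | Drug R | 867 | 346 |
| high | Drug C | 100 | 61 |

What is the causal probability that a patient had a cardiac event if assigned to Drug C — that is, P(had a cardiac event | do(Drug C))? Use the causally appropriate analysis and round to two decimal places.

HbA1c differs across drugs for reasons unrelated to any effect of the drug itself, and it separately predicts the outcome — a classic confounder. We must compare within HbA1c levels.
Standardising Drug C to the population HbA1c mix: 0.264·41/433 + 0.333·118/267 + 0.403·61/100 = 0.418.

0.42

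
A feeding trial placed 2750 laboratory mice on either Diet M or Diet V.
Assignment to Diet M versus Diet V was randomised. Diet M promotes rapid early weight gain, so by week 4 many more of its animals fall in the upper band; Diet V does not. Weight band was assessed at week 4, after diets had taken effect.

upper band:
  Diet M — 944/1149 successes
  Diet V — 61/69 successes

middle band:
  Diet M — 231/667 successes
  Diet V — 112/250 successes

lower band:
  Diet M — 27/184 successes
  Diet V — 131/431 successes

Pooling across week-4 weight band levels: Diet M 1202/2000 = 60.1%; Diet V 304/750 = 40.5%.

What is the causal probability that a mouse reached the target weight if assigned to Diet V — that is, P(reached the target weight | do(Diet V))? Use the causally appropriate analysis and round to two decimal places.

0.41

Diet V is higher inside every week-4 weight band stratum but Diet M is higher in aggregate. Whether to stratify depends on how week-4 weight band relates to the diet.
The distribution of week-4 weight band is itself part of what the diet does — it is an intermediate outcome. Holding it fixed would remove that part of the effect; the total effect is the pooled difference.
So P(outcome | do(Diet V)) is just the pooled rate for Diet V: 304/750 = 0.405.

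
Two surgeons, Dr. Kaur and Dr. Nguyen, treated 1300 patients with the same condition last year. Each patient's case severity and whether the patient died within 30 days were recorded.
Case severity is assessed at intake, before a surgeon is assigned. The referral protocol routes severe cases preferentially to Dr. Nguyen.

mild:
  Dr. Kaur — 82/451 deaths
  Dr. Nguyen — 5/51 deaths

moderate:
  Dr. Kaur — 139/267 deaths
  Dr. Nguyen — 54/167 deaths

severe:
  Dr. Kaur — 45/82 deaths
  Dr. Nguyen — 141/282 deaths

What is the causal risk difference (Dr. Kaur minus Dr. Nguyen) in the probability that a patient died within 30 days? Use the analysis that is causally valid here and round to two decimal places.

+0.11

Case severity differs across surgeons for reasons unrelated to any effect of the surgeon itself, and it separately predicts the outcome — a classic confounder. We must compare within case severity levels.
Adjusting over the population distribution of case severity: 0.386·(0.182−0.098) + 0.334·(0.521−0.323) + 0.280·(0.549−0.500) = +0.112.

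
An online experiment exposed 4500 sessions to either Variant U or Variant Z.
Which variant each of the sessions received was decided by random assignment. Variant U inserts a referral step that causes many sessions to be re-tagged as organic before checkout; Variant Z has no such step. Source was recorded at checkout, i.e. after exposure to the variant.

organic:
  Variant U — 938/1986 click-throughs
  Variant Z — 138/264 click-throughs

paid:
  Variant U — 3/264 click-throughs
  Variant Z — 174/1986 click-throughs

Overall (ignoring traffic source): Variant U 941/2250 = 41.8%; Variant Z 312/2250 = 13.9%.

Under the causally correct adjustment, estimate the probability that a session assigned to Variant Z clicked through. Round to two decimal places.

The distribution of traffic source is itself part of what the variant does — it is an intermediate outcome. Holding it fixed would remove that part of the effect; the total effect is the pooled difference.
So P(outcome | do(Variant Z)) is just the pooled rate for Variant Z: 312/2250 = 0.139.

0.14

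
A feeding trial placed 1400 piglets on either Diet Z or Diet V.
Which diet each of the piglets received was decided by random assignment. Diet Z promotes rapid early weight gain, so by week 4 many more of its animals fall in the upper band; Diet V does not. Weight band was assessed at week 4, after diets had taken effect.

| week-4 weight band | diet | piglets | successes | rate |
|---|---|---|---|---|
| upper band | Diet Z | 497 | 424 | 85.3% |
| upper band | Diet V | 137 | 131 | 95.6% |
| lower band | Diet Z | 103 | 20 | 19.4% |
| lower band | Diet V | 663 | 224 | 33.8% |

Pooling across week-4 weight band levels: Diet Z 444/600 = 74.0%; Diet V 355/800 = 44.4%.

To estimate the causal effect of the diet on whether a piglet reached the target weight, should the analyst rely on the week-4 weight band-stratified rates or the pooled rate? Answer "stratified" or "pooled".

pooled

The stratified and pooled comparisons disagree (Diet V wins within each week-4 weight band; Diet Z wins overall), so the answer turns on the causal role of week-4 weight band.
Week-4 weight band here is a post-treatment variable shaped by the diet; conditioning on it would introduce bias rather than remove it. The overall comparison is the causal one.
Pooled: Diet Z 74.0% vs Diet V 44.4%; Diet Z is higher overall.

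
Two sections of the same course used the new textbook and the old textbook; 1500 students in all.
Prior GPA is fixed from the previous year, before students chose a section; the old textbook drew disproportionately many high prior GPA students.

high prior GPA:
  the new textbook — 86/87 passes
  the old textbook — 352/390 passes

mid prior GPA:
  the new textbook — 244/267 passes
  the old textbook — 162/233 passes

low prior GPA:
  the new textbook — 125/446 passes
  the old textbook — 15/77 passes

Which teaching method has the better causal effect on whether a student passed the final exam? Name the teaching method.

the new textbook

The stratified and pooled comparisons disagree (the new textbook wins within each prior GPA band; the old textbook wins overall), so the answer turns on the causal role of prior GPA band.
Since prior GPA band is a pre-existing factor (not a product of the teaching method) and it affects the outcome on its own, it is a confounder. The stratified rates, not the pooled rate, identify the causal effect.
Within each level — high prior GPA: 98.9% vs 90.3%; mid prior GPA: 91.4% vs 69.5%; low prior GPA: 28.0% vs 19.5% — the new textbook is higher every time.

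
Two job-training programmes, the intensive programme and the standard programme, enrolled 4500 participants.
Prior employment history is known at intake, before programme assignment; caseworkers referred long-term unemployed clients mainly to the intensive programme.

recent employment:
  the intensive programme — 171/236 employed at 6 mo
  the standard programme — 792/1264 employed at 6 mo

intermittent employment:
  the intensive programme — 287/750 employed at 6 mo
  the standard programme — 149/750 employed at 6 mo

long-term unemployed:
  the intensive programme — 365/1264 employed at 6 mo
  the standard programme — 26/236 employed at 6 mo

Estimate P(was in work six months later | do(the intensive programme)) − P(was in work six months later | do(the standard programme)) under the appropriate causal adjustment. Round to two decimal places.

+0.15

Nothing the programme does changes prior employment history; the imbalance is an allocation artefact. With prior employment history also predicting the outcome, the pooled figure is confounded, and the within-stratum comparison is the causal one.
Adjusting over the population distribution of prior employment history: 0.333·(0.725−0.627) + 0.333·(0.383−0.199) + 0.333·(0.289−0.110) = +0.154.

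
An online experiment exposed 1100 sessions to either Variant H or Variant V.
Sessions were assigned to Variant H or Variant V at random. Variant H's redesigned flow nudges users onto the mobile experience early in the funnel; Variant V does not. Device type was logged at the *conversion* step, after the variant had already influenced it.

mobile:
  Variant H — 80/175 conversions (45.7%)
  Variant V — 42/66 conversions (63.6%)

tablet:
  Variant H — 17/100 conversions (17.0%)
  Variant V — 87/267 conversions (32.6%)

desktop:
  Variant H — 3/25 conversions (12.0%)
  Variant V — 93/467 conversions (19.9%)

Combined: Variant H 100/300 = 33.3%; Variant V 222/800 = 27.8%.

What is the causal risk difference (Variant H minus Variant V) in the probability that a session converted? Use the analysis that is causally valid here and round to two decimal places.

Because the variant influences device type, device type is a post-treatment mediator, not a confounder. Stratifying on it would bias the estimate; the causal effect is the crude pooled difference.
The causal difference is the pooled difference: 0.333 − 0.278 = +0.056.

+0.06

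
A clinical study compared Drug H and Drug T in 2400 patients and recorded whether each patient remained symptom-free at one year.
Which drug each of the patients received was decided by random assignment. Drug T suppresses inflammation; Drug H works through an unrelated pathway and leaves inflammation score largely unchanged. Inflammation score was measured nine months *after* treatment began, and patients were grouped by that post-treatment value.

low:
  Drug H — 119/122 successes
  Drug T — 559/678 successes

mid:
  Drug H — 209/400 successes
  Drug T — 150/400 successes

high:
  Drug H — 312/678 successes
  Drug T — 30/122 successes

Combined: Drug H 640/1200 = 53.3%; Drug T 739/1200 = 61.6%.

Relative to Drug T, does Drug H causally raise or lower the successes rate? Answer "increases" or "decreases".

Inflammation score lies on the pathway drug → inflammation score → outcome, so adjusting for it blocks the indirect effect. For the total causal effect of drug, use the unadjusted pooled rates.
Pooled: Drug H 53.3% vs Drug T 61.6%; Drug T is higher overall.

decreases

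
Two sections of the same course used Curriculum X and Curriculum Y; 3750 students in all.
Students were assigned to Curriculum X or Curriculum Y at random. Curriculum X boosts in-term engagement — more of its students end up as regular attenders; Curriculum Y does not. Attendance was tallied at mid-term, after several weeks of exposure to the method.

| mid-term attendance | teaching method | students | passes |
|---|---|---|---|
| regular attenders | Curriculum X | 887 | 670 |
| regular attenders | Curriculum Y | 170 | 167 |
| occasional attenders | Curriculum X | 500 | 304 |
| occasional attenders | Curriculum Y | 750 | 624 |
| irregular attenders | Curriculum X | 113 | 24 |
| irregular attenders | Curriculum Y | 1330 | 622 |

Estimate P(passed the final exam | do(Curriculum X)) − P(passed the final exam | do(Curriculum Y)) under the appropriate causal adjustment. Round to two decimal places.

+0.04

Within every mid-term attendance level Curriculum Y has the higher rate, yet pooled Curriculum X does — Simpson's reversal.
Mid-term attendance is downstream of the teaching method. One should not condition on a consequence of treatment, so the overall rates are the right comparison.
The causal difference is the pooled difference: 0.665 − 0.628 = +0.037.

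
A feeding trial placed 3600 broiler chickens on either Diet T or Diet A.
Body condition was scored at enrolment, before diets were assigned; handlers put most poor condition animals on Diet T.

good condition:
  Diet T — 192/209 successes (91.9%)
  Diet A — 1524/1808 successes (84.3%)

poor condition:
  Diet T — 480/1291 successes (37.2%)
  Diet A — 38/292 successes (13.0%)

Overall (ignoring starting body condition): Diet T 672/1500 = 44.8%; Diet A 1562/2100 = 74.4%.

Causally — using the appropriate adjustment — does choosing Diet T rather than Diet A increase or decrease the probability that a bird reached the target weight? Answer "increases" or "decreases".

increases

Since starting body condition is a pre-existing factor (not a product of the diet) and it affects the outcome on its own, it is a confounder. The stratified rates, not the pooled rate, identify the causal effect.
Within each level — good condition: 91.9% vs 84.3%; poor condition: 37.2% vs 13.0% — Diet T is higher every time.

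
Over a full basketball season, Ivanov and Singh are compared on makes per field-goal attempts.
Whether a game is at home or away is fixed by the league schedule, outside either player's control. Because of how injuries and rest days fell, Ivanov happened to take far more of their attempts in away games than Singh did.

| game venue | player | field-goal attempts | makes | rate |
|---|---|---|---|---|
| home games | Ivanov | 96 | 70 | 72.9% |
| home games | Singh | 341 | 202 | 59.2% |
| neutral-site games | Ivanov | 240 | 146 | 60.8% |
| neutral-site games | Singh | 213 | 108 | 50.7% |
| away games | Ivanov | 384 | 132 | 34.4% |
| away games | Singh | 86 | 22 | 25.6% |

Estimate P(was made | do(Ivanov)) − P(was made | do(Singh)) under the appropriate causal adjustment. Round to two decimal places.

Since game venue is a pre-existing factor (not a product of the player) and it affects the outcome on its own, it is a confounder. The stratified rates, not the pooled rate, identify the causal effect.
Adjusting over the population distribution of game venue: 0.321·(0.729−0.592) + 0.333·(0.608−0.507) + 0.346·(0.344−0.256) = +0.108.

+0.11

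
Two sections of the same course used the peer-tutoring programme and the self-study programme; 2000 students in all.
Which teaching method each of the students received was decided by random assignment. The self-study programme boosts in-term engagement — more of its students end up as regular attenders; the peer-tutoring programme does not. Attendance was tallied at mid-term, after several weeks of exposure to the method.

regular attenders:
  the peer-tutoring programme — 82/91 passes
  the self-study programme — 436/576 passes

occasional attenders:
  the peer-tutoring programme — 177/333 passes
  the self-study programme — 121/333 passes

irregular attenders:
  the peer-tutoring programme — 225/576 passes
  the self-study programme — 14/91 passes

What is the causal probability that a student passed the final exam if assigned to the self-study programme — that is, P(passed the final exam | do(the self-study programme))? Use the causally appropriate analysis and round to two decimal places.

Mid-term attendance here is a post-treatment variable shaped by the teaching method; conditioning on it would introduce bias rather than remove it. The overall comparison is the causal one.
So P(outcome | do(the self-study programme)) is just the pooled rate for the self-study programme: 571/1000 = 0.571.

0.57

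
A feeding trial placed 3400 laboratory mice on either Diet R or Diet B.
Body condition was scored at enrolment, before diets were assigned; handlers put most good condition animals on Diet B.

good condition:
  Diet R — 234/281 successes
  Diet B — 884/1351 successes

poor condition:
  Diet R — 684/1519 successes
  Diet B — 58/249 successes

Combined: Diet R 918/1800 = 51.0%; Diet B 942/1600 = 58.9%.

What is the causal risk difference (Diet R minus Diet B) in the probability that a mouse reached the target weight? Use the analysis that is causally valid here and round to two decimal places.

+0.20

Within every starting body condition level Diet R has the higher rate, yet pooled Diet B does — Simpson's reversal.
The imbalance in starting body condition arose from how laboratory mice were allocated, not from anything the diet did; and starting body condition independently affects the outcome. The pooled gap is confounded — condition on starting body condition.
Adjusting over the population distribution of starting body condition: 0.480·(0.833−0.654) + 0.520·(0.450−0.233) = +0.199.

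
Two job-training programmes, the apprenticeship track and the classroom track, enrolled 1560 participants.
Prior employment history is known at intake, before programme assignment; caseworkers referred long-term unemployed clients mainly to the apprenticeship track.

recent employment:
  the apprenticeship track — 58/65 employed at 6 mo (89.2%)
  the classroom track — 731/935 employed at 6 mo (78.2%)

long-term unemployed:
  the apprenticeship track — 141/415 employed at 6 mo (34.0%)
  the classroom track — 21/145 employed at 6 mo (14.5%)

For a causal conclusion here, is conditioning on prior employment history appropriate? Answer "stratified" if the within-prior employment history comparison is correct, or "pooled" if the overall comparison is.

Nothing the programme does changes prior employment history; the imbalance is an allocation artefact. With prior employment history also predicting the outcome, the pooled figure is confounded, and the within-stratum comparison is the causal one.
Within each level — recent employment: 89.2% vs 78.2%; long-term unemployed: 34.0% vs 14.5% — the apprenticeship track is higher every time.

stratified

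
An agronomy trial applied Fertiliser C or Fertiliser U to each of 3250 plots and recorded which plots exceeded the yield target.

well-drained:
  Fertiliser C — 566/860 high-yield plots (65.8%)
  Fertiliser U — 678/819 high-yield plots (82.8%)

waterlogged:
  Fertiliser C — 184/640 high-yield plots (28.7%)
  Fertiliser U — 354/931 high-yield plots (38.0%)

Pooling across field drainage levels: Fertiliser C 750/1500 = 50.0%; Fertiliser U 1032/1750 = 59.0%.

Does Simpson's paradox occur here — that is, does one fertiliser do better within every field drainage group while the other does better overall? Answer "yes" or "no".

no

Within each field drainage level (well-drained 65.8% vs 82.8%; waterlogged 28.7% vs 38.0%), Fertiliser U has the higher rate every time. Pooled: 50.0% vs 59.0% — Fertiliser U has the higher rate overall. They agree.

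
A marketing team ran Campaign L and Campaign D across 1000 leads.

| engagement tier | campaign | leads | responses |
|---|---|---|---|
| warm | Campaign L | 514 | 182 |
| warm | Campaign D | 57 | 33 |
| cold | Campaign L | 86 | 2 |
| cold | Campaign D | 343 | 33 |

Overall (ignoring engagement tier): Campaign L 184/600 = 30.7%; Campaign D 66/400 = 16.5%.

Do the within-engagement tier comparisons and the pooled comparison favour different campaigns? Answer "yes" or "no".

Within each engagement tier level (warm 35.4% vs 57.9%; cold 2.3% vs 9.6%), Campaign D has the higher rate every time. Pooled: 30.7% vs 16.5% — Campaign L has the higher rate overall. The two comparisons disagree.

yes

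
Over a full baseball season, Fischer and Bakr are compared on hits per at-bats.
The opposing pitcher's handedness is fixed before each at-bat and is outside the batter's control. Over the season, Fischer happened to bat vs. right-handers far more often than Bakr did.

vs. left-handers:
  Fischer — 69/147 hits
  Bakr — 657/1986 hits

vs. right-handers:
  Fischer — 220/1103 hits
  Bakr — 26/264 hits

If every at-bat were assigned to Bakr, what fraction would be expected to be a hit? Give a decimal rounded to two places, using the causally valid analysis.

0.24

The pitcher handedness-specific comparison favours Fischer throughout, but the pooled figures favour Bakr. The question is whether to condition on pitcher handedness.
Since pitcher handedness is a pre-existing factor (not a product of the player) and it affects the outcome on its own, it is a confounder. The stratified rates, not the pooled rate, identify the causal effect.
Standardising Bakr to the population pitcher handedness mix: 0.609·657/1986 + 0.391·26/264 = 0.240.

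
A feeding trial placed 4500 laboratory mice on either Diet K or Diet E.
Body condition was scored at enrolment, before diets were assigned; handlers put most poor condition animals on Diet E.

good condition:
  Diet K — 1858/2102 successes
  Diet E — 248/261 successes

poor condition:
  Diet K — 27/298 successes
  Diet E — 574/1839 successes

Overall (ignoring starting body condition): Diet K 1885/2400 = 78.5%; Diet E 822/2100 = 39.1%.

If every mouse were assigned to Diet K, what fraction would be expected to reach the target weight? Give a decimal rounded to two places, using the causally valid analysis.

Starting body condition is set before the diet has any effect — it is not caused by the diet — and it independently drives the outcome. That makes it a confounder, so the causal comparison is within starting body condition levels.
Standardising Diet K to the population starting body condition mix: 0.525·1858/2102 + 0.475·27/298 = 0.507.

0.51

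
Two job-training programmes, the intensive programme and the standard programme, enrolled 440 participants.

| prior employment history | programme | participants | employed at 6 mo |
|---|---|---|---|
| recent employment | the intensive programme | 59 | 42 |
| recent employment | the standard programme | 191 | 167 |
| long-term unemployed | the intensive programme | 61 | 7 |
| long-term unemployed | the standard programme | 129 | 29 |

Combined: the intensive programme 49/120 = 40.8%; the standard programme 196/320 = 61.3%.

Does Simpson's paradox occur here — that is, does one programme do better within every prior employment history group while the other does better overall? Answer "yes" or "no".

no

Within each prior employment history level (recent employment 71.2% vs 87.4%; long-term unemployed 11.5% vs 22.5%), the standard programme has the higher rate every time. Pooled: 40.8% vs 61.3% — the standard programme has the higher rate overall. They agree.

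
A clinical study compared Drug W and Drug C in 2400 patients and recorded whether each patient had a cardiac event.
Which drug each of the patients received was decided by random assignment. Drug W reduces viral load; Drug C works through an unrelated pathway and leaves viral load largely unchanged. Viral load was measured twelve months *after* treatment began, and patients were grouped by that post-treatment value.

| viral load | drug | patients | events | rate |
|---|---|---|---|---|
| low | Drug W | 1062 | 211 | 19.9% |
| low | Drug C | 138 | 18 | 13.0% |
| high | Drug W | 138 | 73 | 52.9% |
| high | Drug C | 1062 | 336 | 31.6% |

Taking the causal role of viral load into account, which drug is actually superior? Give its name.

Drug W

Viral load lies on the pathway drug → viral load → outcome, so adjusting for it blocks the indirect effect. For the total causal effect of drug, use the unadjusted pooled rates.
Pooled: Drug W 23.7% vs Drug C 29.5%; Drug W is lower overall.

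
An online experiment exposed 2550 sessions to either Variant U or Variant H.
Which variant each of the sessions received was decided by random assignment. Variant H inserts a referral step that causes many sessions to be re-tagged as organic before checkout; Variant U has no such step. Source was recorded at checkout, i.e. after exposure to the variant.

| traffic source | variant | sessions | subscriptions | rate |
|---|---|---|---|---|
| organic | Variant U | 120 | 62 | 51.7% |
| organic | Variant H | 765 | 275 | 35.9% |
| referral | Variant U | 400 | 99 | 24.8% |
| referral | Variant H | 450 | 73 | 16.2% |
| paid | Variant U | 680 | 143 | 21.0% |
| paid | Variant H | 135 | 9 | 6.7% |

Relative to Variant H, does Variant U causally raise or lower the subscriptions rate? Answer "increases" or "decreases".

decreases

Within every traffic source level Variant U has the higher rate, yet pooled Variant H does — Simpson's reversal.
Traffic source is recorded after the variant and is itself shifted by it — it sits on the causal path from variant to outcome. Conditioning on a mediator would strip out part of the effect we want; the pooled comparison gives the total causal effect.
Pooled: Variant U 25.3% vs Variant H 26.4%; Variant H is higher overall.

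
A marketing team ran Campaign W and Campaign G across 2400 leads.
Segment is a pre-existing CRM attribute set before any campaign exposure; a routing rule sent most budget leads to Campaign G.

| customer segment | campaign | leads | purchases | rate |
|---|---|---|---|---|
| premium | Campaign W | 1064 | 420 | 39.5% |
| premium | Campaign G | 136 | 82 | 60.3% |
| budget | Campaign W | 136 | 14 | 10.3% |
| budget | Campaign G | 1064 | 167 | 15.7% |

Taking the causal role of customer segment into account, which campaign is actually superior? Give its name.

Campaign G

The customer segment-specific comparison favours Campaign G throughout, but the pooled figures favour Campaign W. The question is whether to condition on customer segment.
Nothing the campaign does changes customer segment; the imbalance is an allocation artefact. With customer segment also predicting the outcome, the pooled figure is confounded, and the within-stratum comparison is the causal one.
Within each level — premium: 39.5% vs 60.3%; budget: 10.3% vs 15.7% — Campaign G is higher every time.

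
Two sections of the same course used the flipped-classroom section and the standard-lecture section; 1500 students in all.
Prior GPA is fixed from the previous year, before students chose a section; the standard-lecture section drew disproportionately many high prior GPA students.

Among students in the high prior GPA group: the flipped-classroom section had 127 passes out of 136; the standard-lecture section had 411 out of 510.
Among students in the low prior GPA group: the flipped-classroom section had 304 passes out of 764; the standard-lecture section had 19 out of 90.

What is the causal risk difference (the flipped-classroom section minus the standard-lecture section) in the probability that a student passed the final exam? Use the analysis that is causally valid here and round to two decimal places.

+0.16

The stratified and pooled comparisons disagree (the flipped-classroom section wins within each prior GPA band; the standard-lecture section wins overall), so the answer turns on the causal role of prior GPA band.
The imbalance in prior GPA band arose from how students were allocated, not from anything the teaching method did; and prior GPA band independently affects the outcome. The pooled gap is confounded — condition on prior GPA band.
Adjusting over the population distribution of prior GPA band: 0.431·(0.934−0.806) + 0.569·(0.398−0.211) = +0.161.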